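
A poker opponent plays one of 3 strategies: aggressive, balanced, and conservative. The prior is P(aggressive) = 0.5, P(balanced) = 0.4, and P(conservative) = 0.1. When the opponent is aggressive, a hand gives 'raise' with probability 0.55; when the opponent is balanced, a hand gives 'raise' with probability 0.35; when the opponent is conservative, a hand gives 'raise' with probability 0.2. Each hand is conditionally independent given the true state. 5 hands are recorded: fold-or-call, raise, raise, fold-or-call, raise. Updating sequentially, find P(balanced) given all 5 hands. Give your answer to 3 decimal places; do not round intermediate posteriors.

0.295

After 'fold-or-call': normaliser = 0.45·0.5000 + 0.65·0.4000 + 0.8·0.1000; P(aggressive) ≈ 0.3982, P(balanced) ≈ 0.4602, P(conservative) ≈ 0.1416
After 'raise': normaliser = 0.55·0.3982 + 0.35·0.4602 + 0.2·0.1416; P(aggressive) ≈ 0.5363, P(balanced) ≈ 0.3944, P(conservative) ≈ 0.0693
After 'raise': normaliser = 0.55·0.5363 + 0.35·0.3944 + 0.2·0.0693; P(aggressive) ≈ 0.6601, P(balanced) ≈ 0.3089, P(conservative) ≈ 0.0310
After 'fold-or-call': normaliser = 0.45·0.6601 + 0.65·0.3089 + 0.8·0.0310; P(aggressive) ≈ 0.5683, P(balanced) ≈ 0.3842, P(conservative) ≈ 0.0475
After 'raise': normaliser = 0.55·0.5683 + 0.35·0.3842 + 0.2·0.0475; P(aggressive) ≈ 0.6847, P(balanced) ≈ 0.2945, P(conservative) ≈ 0.0208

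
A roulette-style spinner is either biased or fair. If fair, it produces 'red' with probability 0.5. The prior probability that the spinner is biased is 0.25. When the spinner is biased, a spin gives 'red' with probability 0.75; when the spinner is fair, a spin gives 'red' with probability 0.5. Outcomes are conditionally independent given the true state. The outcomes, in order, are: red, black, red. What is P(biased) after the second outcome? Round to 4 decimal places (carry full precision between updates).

Apply Bayes' rule sequentially, carrying P(biased) forward.
After 'red': P(biased) = 0.75·0.2500 / (0.75·0.2500 + 0.5·0.7500) ≈ 0.3333
After 'black': P(biased) = 0.25·0.3333 / (0.25·0.3333 + 0.5·0.6667) ≈ 0.2000

0.2000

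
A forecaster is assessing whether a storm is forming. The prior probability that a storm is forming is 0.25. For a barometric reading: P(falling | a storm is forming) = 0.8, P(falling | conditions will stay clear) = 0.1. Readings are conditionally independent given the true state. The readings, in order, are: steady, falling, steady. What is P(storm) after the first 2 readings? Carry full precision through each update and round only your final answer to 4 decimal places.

0.3721

After 'steady': P(storm) = 0.2·0.2500 / (0.2·0.2500 + 0.9·0.7500) ≈ 0.0690
After 'falling': P(storm) = 0.8·0.0690 / (0.8·0.0690 + 0.1·0.9310) ≈ 0.3721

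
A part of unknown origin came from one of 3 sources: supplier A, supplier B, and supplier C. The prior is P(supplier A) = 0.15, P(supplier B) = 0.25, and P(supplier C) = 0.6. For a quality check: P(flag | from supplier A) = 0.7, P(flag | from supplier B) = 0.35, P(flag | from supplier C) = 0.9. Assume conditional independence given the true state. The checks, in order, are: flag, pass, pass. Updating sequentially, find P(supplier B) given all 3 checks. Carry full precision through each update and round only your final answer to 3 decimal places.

0.713

After 'flag': normaliser = 0.7·0.1500 + 0.35·0.2500 + 0.9·0.6000; P(supplier A) ≈ 0.1433, P(supplier B) ≈ 0.1195, P(supplier C) ≈ 0.7372
After 'pass': normaliser = 0.3·0.1433 + 0.65·0.1195 + 0.1·0.7372; P(supplier A) ≈ 0.2212, P(supplier B) ≈ 0.3995, P(supplier C) ≈ 0.3793
After 'pass': normaliser = 0.3·0.2212 + 0.65·0.3995 + 0.1·0.3793; P(supplier A) ≈ 0.1824, P(supplier B) ≈ 0.7134, P(supplier C) ≈ 0.1042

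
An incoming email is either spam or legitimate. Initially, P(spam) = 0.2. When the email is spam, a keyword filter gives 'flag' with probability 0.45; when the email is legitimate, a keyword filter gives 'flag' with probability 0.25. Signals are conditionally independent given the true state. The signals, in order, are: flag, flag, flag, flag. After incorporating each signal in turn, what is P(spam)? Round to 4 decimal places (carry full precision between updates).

Apply Bayes' rule sequentially, carrying P(spam) forward.
After 'flag': P(spam) = 0.45·0.2000 / (0.45·0.2000 + 0.25·0.8000) ≈ 0.3103
After 'flag': P(spam) = 0.45·0.3103 / (0.45·0.3103 + 0.25·0.6897) ≈ 0.4475
After 'flag': P(spam) = 0.45·0.4475 / (0.45·0.4475 + 0.25·0.5525) ≈ 0.5932
After 'flag': P(spam) = 0.45·0.5932 / (0.45·0.5932 + 0.25·0.4068) ≈ 0.7241

0.7241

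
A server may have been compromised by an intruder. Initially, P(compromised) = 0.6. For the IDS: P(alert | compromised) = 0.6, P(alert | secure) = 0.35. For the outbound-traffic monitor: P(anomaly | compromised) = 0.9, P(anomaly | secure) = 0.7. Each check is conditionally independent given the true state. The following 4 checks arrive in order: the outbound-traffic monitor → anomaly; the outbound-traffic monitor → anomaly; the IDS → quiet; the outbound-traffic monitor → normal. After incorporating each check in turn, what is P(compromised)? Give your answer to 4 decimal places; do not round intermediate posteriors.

After the outbound-traffic monitor='anomaly': P(compromised) = 0.9·0.6000 / (0.9·0.6000 + 0.7·0.4000) ≈ 0.6585
After the outbound-traffic monitor='anomaly': P(compromised) = 0.9·0.6585 / (0.9·0.6585 + 0.7·0.3415) ≈ 0.7126
After the IDS='quiet': P(compromised) = 0.4·0.7126 / (0.4·0.7126 + 0.65·0.2874) ≈ 0.6041
After the outbound-traffic monitor='normal': P(compromised) = 0.1·0.6041 / (0.1·0.6041 + 0.3·0.3959) ≈ 0.3371

0.3371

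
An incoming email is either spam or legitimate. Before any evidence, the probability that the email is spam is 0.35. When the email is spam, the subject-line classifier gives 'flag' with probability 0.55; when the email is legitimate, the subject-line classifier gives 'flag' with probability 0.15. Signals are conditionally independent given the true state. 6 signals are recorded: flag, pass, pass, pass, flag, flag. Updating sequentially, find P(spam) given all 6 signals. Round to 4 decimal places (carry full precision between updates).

0.7975

After 'flag': P(spam) = 0.55·0.3500 / (0.55·0.3500 + 0.15·0.6500) ≈ 0.6638
After 'pass': P(spam) = 0.45·0.6638 / (0.45·0.6638 + 0.85·0.3362) ≈ 0.5111
After 'pass': P(spam) = 0.45·0.5111 / (0.45·0.5111 + 0.85·0.4889) ≈ 0.3562
After 'pass': P(spam) = 0.45·0.3562 / (0.45·0.3562 + 0.85·0.6438) ≈ 0.2266
After 'flag': P(spam) = 0.55·0.2266 / (0.55·0.2266 + 0.15·0.7734) ≈ 0.5179
After 'flag': P(spam) = 0.55·0.5179 / (0.55·0.5179 + 0.15·0.4821) ≈ 0.7975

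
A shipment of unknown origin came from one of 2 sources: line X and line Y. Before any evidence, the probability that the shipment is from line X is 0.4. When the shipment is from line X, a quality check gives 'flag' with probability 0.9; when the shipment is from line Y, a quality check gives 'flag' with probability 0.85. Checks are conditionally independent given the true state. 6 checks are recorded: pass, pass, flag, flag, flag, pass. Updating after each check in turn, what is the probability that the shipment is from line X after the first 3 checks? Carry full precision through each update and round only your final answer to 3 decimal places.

0.239

Each posterior becomes the prior for the next update.
After 'pass': P(line X) = 0.1·0.4000 / (0.1·0.4000 + 0.15·0.6000) ≈ 0.3077
After 'pass': P(line X) = 0.1·0.3077 / (0.1·0.3077 + 0.15·0.6923) ≈ 0.2286
After 'flag': P(line X) = 0.9·0.2286 / (0.9·0.2286 + 0.85·0.7714) ≈ 0.2388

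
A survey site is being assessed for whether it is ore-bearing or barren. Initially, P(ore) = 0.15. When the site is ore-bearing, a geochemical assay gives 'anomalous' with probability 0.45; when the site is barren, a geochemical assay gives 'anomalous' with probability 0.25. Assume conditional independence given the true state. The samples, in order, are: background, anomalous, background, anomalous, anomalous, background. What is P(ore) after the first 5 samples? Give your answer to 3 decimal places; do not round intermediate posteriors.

0.356

After 'background': P(ore) = 0.55·0.1500 / (0.55·0.1500 + 0.75·0.8500) ≈ 0.1146
After 'anomalous': P(ore) = 0.45·0.1146 / (0.45·0.1146 + 0.25·0.8854) ≈ 0.1889
After 'background': P(ore) = 0.55·0.1889 / (0.55·0.1889 + 0.75·0.8111) ≈ 0.1459
After 'anomalous': P(ore) = 0.45·0.1459 / (0.45·0.1459 + 0.25·0.8541) ≈ 0.2352
After 'anomalous': P(ore) = 0.45·0.2352 / (0.45·0.2352 + 0.25·0.7648) ≈ 0.3563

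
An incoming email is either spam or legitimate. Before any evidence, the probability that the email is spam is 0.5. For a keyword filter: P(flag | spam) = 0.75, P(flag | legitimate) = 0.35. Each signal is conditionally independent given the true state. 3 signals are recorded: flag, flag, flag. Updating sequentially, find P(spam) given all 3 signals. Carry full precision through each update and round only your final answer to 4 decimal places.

Apply Bayes' rule sequentially, carrying P(spam) forward.
After 'flag': P(spam) = 0.75·0.5000 / (0.75·0.5000 + 0.35·0.5000) ≈ 0.6818
After 'flag': P(spam) = 0.75·0.6818 / (0.75·0.6818 + 0.35·0.3182) ≈ 0.8212
After 'flag': P(spam) = 0.75·0.8212 / (0.75·0.8212 + 0.35·0.1788) ≈ 0.9077

0.9077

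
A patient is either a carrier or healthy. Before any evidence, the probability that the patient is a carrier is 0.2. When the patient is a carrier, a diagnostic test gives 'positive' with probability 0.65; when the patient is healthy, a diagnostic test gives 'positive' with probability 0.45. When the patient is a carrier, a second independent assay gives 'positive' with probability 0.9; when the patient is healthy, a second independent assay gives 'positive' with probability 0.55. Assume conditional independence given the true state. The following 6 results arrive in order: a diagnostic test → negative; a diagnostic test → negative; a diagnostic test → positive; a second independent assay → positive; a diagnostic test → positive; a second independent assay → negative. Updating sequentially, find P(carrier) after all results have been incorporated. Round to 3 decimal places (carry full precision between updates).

After a diagnostic test='negative': P(carrier) = 0.35·0.2000 / (0.35·0.2000 + 0.55·0.8000) ≈ 0.1373
After a diagnostic test='negative': P(carrier) = 0.35·0.1373 / (0.35·0.1373 + 0.55·0.8627) ≈ 0.0919
After a diagnostic test='positive': P(carrier) = 0.65·0.0919 / (0.65·0.0919 + 0.45·0.9081) ≈ 0.1276
After a second independent assay='positive': P(carrier) = 0.9·0.1276 / (0.9·0.1276 + 0.55·0.8724) ≈ 0.1931
After a diagnostic test='positive': P(carrier) = 0.65·0.1931 / (0.65·0.1931 + 0.45·0.8069) ≈ 0.2569
After a second independent assay='negative': P(carrier) = 0.1·0.2569 / (0.1·0.2569 + 0.45·0.7431) ≈ 0.0713

0.071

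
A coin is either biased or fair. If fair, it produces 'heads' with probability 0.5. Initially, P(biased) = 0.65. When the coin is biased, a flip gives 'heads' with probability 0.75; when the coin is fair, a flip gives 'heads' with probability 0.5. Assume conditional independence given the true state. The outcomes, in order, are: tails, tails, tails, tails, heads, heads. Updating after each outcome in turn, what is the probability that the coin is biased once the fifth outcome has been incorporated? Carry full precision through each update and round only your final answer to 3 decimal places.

0.148

Apply Bayes' rule sequentially, carrying P(biased) forward.
After 'tails': P(biased) = 0.25·0.6500 / (0.25·0.6500 + 0.5·0.3500) ≈ 0.4815
After 'tails': P(biased) = 0.25·0.4815 / (0.25·0.4815 + 0.5·0.5185) ≈ 0.3171
After 'tails': P(biased) = 0.25·0.3171 / (0.25·0.3171 + 0.5·0.6829) ≈ 0.1884
After 'tails': P(biased) = 0.25·0.1884 / (0.25·0.1884 + 0.5·0.8116) ≈ 0.1040
After 'heads': P(biased) = 0.75·0.1040 / (0.75·0.1040 + 0.5·0.8960) ≈ 0.1483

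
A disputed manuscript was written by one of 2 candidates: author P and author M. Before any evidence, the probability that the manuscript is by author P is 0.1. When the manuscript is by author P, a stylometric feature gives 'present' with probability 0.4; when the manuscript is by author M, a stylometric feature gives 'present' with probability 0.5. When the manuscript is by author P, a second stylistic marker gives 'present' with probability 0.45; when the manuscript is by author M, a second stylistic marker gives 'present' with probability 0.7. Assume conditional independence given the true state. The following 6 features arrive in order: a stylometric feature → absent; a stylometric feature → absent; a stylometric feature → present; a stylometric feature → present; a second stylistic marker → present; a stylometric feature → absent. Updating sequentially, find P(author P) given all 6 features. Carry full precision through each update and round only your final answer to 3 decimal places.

0.073

After a stylometric feature='absent': P(author P) = 0.6·0.1000 / (0.6·0.1000 + 0.5·0.9000) ≈ 0.1176
After a stylometric feature='absent': P(author P) = 0.6·0.1176 / (0.6·0.1176 + 0.5·0.8824) ≈ 0.1379
After a stylometric feature='present': P(author P) = 0.4·0.1379 / (0.4·0.1379 + 0.5·0.8621) ≈ 0.1135
After a stylometric feature='present': P(author P) = 0.4·0.1135 / (0.4·0.1135 + 0.5·0.8865) ≈ 0.0929
After a second stylistic marker='present': P(author P) = 0.45·0.0929 / (0.45·0.0929 + 0.7·0.9071) ≈ 0.0618
After a stylometric feature='absent': P(author P) = 0.6·0.0618 / (0.6·0.0618 + 0.5·0.9382) ≈ 0.0732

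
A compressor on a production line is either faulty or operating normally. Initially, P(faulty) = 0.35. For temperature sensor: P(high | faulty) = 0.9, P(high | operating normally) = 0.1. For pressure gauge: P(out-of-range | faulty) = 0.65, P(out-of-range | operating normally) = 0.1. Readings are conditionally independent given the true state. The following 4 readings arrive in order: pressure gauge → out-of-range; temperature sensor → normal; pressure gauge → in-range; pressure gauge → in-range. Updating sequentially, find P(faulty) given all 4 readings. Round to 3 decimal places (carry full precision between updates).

After pressure gauge='out-of-range': P(faulty) = 0.65·0.3500 / (0.65·0.3500 + 0.1·0.6500) ≈ 0.7778
After temperature sensor='normal': P(faulty) = 0.1·0.7778 / (0.1·0.7778 + 0.9·0.2222) ≈ 0.2800
After pressure gauge='in-range': P(faulty) = 0.35·0.2800 / (0.35·0.2800 + 0.9·0.7200) ≈ 0.1314
After pressure gauge='in-range': P(faulty) = 0.35·0.1314 / (0.35·0.1314 + 0.9·0.8686) ≈ 0.0555

0.056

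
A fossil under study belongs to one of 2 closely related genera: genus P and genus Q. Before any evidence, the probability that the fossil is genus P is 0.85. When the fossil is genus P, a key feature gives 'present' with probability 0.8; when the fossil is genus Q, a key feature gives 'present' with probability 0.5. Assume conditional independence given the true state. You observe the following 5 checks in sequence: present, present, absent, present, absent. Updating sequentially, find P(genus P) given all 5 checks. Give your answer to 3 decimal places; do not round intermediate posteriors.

0.788

After 'present': P(genus P) = 0.8·0.8500 / (0.8·0.8500 + 0.5·0.1500) ≈ 0.9007
After 'present': P(genus P) = 0.8·0.9007 / (0.8·0.9007 + 0.5·0.0993) ≈ 0.9355
After 'absent': P(genus P) = 0.2·0.9355 / (0.2·0.9355 + 0.5·0.0645) ≈ 0.8530
After 'present': P(genus P) = 0.8·0.8530 / (0.8·0.8530 + 0.5·0.1470) ≈ 0.9028
After 'absent': P(genus P) = 0.2·0.9028 / (0.2·0.9028 + 0.5·0.0972) ≈ 0.7879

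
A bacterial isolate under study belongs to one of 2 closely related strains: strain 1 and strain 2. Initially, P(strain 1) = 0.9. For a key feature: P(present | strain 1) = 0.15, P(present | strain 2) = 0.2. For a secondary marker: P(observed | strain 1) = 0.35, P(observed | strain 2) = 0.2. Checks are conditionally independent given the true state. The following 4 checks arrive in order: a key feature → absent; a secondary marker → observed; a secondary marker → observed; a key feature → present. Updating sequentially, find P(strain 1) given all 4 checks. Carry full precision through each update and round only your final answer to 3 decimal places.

0.956

Each posterior becomes the prior for the next update.
After a key feature='absent': P(strain 1) = 0.85·0.9000 / (0.85·0.9000 + 0.8·0.1000) ≈ 0.9053
After a secondary marker='observed': P(strain 1) = 0.35·0.9053 / (0.35·0.9053 + 0.2·0.0947) ≈ 0.9436
After a secondary marker='observed': P(strain 1) = 0.35·0.9436 / (0.35·0.9436 + 0.2·0.0564) ≈ 0.9670
After a key feature='present': P(strain 1) = 0.15·0.9670 / (0.15·0.9670 + 0.2·0.0330) ≈ 0.9565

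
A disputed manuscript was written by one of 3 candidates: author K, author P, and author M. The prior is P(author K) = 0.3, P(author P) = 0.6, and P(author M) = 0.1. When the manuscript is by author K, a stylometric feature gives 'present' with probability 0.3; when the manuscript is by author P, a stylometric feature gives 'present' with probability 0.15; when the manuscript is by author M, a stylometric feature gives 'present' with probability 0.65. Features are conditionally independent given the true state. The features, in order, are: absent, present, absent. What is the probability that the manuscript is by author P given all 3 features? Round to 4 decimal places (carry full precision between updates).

After 'absent': normaliser = 0.7·0.3000 + 0.85·0.6000 + 0.35·0.1000; P(author K) ≈ 0.2781, P(author P) ≈ 0.6755, P(author M) ≈ 0.0464
After 'present': normaliser = 0.3·0.2781 + 0.15·0.6755 + 0.65·0.0464; P(author K) ≈ 0.3883, P(author P) ≈ 0.4715, P(author M) ≈ 0.1402
After 'absent': normaliser = 0.7·0.3883 + 0.85·0.4715 + 0.35·0.1402; P(author K) ≈ 0.3766, P(author P) ≈ 0.5554, P(author M) ≈ 0.0680

0.5554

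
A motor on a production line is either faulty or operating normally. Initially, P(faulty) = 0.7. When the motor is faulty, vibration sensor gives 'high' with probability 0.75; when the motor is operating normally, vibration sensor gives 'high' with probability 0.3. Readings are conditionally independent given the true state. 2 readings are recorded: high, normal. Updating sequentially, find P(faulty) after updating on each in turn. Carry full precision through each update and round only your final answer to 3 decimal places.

0.676

After 'high': P(faulty) = 0.75·0.7000 / (0.75·0.7000 + 0.3·0.3000) ≈ 0.8537
After 'normal': P(faulty) = 0.25·0.8537 / (0.25·0.8537 + 0.7·0.1463) ≈ 0.6757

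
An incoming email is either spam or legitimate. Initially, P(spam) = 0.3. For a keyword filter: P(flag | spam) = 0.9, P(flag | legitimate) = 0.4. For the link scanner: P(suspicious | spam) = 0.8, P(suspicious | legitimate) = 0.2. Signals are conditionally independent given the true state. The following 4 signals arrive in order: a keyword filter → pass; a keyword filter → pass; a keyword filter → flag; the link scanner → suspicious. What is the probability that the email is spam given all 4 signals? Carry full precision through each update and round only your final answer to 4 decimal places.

0.0968

After a keyword filter='pass': P(spam) = 0.1·0.3000 / (0.1·0.3000 + 0.6·0.7000) ≈ 0.0667
After a keyword filter='pass': P(spam) = 0.1·0.0667 / (0.1·0.0667 + 0.6·0.9333) ≈ 0.0118
After a keyword filter='flag': P(spam) = 0.9·0.0118 / (0.9·0.0118 + 0.4·0.9882) ≈ 0.0261
After the link scanner='suspicious': P(spam) = 0.8·0.0261 / (0.8·0.0261 + 0.2·0.9739) ≈ 0.0968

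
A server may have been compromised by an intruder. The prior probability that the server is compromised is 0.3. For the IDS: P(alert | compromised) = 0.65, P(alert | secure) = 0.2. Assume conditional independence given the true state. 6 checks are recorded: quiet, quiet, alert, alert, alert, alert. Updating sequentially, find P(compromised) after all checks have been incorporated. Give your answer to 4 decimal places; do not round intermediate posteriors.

After 'quiet': P(compromised) = 0.35·0.3000 / (0.35·0.3000 + 0.8·0.7000) ≈ 0.1579
After 'quiet': P(compromised) = 0.35·0.1579 / (0.35·0.1579 + 0.8·0.8421) ≈ 0.0758
After 'alert': P(compromised) = 0.65·0.0758 / (0.65·0.0758 + 0.2·0.9242) ≈ 0.2105
After 'alert': P(compromised) = 0.65·0.2105 / (0.65·0.2105 + 0.2·0.7895) ≈ 0.4642
After 'alert': P(compromised) = 0.65·0.4642 / (0.65·0.4642 + 0.2·0.5358) ≈ 0.7379
After 'alert': P(compromised) = 0.65·0.7379 / (0.65·0.7379 + 0.2·0.2621) ≈ 0.9015

0.9015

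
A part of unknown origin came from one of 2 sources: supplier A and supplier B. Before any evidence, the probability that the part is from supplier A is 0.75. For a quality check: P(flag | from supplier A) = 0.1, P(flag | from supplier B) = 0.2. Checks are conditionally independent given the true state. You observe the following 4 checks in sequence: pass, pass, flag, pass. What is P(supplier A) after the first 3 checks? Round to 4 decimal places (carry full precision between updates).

0.6550

Each posterior becomes the prior for the next update.
After 'pass': P(supplier A) = 0.9·0.7500 / (0.9·0.7500 + 0.8·0.2500) ≈ 0.7714
After 'pass': P(supplier A) = 0.9·0.7714 / (0.9·0.7714 + 0.8·0.2286) ≈ 0.7915
After 'flag': P(supplier A) = 0.1·0.7915 / (0.1·0.7915 + 0.2·0.2085) ≈ 0.6550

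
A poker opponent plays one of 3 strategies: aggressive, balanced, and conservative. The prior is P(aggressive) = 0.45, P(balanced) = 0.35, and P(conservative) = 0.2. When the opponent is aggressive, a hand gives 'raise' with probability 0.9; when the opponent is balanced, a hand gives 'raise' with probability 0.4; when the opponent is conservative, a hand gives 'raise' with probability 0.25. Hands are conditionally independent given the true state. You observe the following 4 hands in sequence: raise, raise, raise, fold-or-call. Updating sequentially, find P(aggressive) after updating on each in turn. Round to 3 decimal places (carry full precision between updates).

0.675

After 'raise': normaliser = 0.9·0.4500 + 0.4·0.3500 + 0.25·0.2000; P(aggressive) ≈ 0.6807, P(balanced) ≈ 0.2353, P(conservative) ≈ 0.0840
After 'raise': normaliser = 0.9·0.6807 + 0.4·0.2353 + 0.25·0.0840; P(aggressive) ≈ 0.8418, P(balanced) ≈ 0.1293, P(conservative) ≈ 0.0289
After 'raise': normaliser = 0.9·0.8418 + 0.4·0.1293 + 0.25·0.0289; P(aggressive) ≈ 0.9278, P(balanced) ≈ 0.0634, P(conservative) ≈ 0.0088
After 'fold-or-call': normaliser = 0.1·0.9278 + 0.6·0.0634 + 0.75·0.0088; P(aggressive) ≈ 0.6752, P(balanced) ≈ 0.2766, P(conservative) ≈ 0.0482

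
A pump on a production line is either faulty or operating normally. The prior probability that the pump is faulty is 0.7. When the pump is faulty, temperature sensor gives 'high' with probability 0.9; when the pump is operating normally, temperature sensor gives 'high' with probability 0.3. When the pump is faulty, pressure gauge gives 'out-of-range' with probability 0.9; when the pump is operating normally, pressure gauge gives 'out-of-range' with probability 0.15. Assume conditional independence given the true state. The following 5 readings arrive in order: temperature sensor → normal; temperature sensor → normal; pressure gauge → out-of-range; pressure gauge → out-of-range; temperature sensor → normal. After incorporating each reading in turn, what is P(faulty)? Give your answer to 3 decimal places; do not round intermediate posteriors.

0.197

Each posterior becomes the prior for the next update.
After temperature sensor='normal': P(faulty) = 0.1·0.7000 / (0.1·0.7000 + 0.7·0.3000) ≈ 0.2500
After temperature sensor='normal': P(faulty) = 0.1·0.2500 / (0.1·0.2500 + 0.7·0.7500) ≈ 0.0455
After pressure gauge='out-of-range': P(faulty) = 0.9·0.0455 / (0.9·0.0455 + 0.15·0.9545) ≈ 0.2222
After pressure gauge='out-of-range': P(faulty) = 0.9·0.2222 / (0.9·0.2222 + 0.15·0.7778) ≈ 0.6316
After temperature sensor='normal': P(faulty) = 0.1·0.6316 / (0.1·0.6316 + 0.7·0.3684) ≈ 0.1967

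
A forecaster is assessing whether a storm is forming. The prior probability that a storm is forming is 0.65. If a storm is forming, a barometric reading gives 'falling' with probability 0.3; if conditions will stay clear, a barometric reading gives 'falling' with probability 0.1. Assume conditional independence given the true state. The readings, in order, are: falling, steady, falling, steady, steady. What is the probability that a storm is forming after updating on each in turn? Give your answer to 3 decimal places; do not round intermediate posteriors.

0.887

Apply Bayes' rule sequentially, carrying P(storm) forward.
After 'falling': P(storm) = 0.3·0.6500 / (0.3·0.6500 + 0.1·0.3500) ≈ 0.8478
After 'steady': P(storm) = 0.7·0.8478 / (0.7·0.8478 + 0.9·0.1522) ≈ 0.8125
After 'falling': P(storm) = 0.3·0.8125 / (0.3·0.8125 + 0.1·0.1875) ≈ 0.9286
After 'steady': P(storm) = 0.7·0.9286 / (0.7·0.9286 + 0.9·0.0714) ≈ 0.9100
After 'steady': P(storm) = 0.7·0.9100 / (0.7·0.9100 + 0.9·0.0900) ≈ 0.8872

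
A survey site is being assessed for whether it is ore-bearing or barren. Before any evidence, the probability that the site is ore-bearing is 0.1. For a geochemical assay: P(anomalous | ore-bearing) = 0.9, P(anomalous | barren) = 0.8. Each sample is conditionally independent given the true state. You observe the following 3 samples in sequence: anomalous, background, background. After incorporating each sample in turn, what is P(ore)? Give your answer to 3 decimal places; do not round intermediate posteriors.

After 'anomalous': P(ore) = 0.9·0.1000 / (0.9·0.1000 + 0.8·0.9000) ≈ 0.1111
After 'background': P(ore) = 0.1·0.1111 / (0.1·0.1111 + 0.2·0.8889) ≈ 0.0588
After 'background': P(ore) = 0.1·0.0588 / (0.1·0.0588 + 0.2·0.9412) ≈ 0.0303

0.030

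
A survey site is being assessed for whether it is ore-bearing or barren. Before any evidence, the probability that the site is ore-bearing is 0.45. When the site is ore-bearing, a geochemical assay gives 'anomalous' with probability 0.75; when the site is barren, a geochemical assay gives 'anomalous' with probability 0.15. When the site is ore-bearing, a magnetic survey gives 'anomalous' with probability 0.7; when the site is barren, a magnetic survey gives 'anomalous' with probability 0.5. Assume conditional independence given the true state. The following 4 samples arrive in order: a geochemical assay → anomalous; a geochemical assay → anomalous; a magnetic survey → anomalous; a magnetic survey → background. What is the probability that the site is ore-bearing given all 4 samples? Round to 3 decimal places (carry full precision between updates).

After a geochemical assay='anomalous': P(ore) = 0.75·0.4500 / (0.75·0.4500 + 0.15·0.5500) ≈ 0.8036
After a geochemical assay='anomalous': P(ore) = 0.75·0.8036 / (0.75·0.8036 + 0.15·0.1964) ≈ 0.9534
After a magnetic survey='anomalous': P(ore) = 0.7·0.9534 / (0.7·0.9534 + 0.5·0.0466) ≈ 0.9663
After a magnetic survey='background': P(ore) = 0.3·0.9663 / (0.3·0.9663 + 0.5·0.0337) ≈ 0.9450

0.945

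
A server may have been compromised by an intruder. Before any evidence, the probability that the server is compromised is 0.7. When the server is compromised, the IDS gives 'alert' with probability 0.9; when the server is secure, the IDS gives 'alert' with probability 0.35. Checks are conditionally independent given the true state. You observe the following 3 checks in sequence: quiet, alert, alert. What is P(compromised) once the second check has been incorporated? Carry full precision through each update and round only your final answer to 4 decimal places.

0.4800

After 'quiet': P(compromised) = 0.1·0.7000 / (0.1·0.7000 + 0.65·0.3000) ≈ 0.2642
After 'alert': P(compromised) = 0.9·0.2642 / (0.9·0.2642 + 0.35·0.7358) ≈ 0.4800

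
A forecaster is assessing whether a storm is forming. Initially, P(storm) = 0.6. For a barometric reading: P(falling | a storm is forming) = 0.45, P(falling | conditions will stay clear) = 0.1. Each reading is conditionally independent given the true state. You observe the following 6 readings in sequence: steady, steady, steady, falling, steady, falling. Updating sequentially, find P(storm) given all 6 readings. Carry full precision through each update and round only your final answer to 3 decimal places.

Apply Bayes' rule sequentially, carrying P(storm) forward.
After 'steady': P(storm) = 0.55·0.6000 / (0.55·0.6000 + 0.9·0.4000) ≈ 0.4783
After 'steady': P(storm) = 0.55·0.4783 / (0.55·0.4783 + 0.9·0.5217) ≈ 0.3591
After 'steady': P(storm) = 0.55·0.3591 / (0.55·0.3591 + 0.9·0.6409) ≈ 0.2550
After 'falling': P(storm) = 0.45·0.2550 / (0.45·0.2550 + 0.1·0.7450) ≈ 0.6064
After 'steady': P(storm) = 0.55·0.6064 / (0.55·0.6064 + 0.9·0.3936) ≈ 0.4849
After 'falling': P(storm) = 0.45·0.4849 / (0.45·0.4849 + 0.1·0.5151) ≈ 0.8090

0.809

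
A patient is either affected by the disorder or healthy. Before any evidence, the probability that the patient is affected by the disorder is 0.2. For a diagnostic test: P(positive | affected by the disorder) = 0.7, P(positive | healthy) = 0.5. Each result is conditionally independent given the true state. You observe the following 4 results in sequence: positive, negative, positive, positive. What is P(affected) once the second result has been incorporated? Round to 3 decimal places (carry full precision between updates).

0.174

Apply Bayes' rule sequentially, carrying P(affected) forward.
After 'positive': P(affected) = 0.7·0.2000 / (0.7·0.2000 + 0.5·0.8000) ≈ 0.2593
After 'negative': P(affected) = 0.3·0.2593 / (0.3·0.2593 + 0.5·0.7407) ≈ 0.1736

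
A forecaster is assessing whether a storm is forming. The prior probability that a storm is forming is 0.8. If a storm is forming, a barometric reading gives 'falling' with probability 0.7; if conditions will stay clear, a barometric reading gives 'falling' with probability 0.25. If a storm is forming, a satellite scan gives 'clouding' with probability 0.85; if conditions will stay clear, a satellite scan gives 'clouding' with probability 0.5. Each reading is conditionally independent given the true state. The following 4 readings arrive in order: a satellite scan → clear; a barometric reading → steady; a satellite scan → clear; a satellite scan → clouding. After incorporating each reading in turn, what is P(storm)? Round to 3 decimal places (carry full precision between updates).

After a satellite scan='clear': P(storm) = 0.15·0.8000 / (0.15·0.8000 + 0.5·0.2000) ≈ 0.5455
After a barometric reading='steady': P(storm) = 0.3·0.5455 / (0.3·0.5455 + 0.75·0.4545) ≈ 0.3243
After a satellite scan='clear': P(storm) = 0.15·0.3243 / (0.15·0.3243 + 0.5·0.6757) ≈ 0.1259
After a satellite scan='clouding': P(storm) = 0.85·0.1259 / (0.85·0.1259 + 0.5·0.8741) ≈ 0.1967

0.197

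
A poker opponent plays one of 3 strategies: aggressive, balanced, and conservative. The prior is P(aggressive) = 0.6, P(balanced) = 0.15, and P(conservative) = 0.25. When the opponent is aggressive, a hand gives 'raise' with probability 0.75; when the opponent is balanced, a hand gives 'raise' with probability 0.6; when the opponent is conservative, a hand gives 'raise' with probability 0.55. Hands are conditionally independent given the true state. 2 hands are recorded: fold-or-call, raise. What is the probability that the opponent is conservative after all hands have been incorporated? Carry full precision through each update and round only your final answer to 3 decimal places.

Each posterior becomes the prior for the next update.
After 'fold-or-call': normaliser = 0.25·0.6000 + 0.4·0.1500 + 0.45·0.2500; P(aggressive) ≈ 0.4651, P(balanced) ≈ 0.1860, P(conservative) ≈ 0.3488
After 'raise': normaliser = 0.75·0.4651 + 0.6·0.1860 + 0.55·0.3488; P(aggressive) ≈ 0.5348, P(balanced) ≈ 0.1711, P(conservative) ≈ 0.2941

0.294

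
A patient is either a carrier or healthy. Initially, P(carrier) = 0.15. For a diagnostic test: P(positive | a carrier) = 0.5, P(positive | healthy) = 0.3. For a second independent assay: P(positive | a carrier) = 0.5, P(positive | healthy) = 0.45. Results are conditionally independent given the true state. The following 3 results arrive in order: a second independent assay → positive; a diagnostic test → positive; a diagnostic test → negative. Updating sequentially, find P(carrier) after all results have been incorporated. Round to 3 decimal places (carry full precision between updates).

After a second independent assay='positive': P(carrier) = 0.5·0.1500 / (0.5·0.1500 + 0.45·0.8500) ≈ 0.1639
After a diagnostic test='positive': P(carrier) = 0.5·0.1639 / (0.5·0.1639 + 0.3·0.8361) ≈ 0.2463
After a diagnostic test='negative': P(carrier) = 0.5·0.2463 / (0.5·0.2463 + 0.7·0.7537) ≈ 0.1893

0.189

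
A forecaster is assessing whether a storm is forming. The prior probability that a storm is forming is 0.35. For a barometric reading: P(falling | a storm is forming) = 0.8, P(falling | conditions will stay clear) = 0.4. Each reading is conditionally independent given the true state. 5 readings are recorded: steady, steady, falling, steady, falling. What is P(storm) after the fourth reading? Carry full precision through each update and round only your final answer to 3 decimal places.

0.038

After 'steady': P(storm) = 0.2·0.3500 / (0.2·0.3500 + 0.6·0.6500) ≈ 0.1522
After 'steady': P(storm) = 0.2·0.1522 / (0.2·0.1522 + 0.6·0.8478) ≈ 0.0565
After 'falling': P(storm) = 0.8·0.0565 / (0.8·0.0565 + 0.4·0.9435) ≈ 0.1069
After 'steady': P(storm) = 0.2·0.1069 / (0.2·0.1069 + 0.6·0.8931) ≈ 0.0384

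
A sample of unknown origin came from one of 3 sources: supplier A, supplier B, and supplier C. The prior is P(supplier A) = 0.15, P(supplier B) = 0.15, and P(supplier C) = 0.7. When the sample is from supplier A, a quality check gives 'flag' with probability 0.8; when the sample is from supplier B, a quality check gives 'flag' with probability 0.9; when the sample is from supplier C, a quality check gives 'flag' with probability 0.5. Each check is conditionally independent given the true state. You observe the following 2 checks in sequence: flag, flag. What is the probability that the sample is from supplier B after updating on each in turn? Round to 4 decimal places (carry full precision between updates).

0.3096

After 'flag': normaliser = 0.8·0.1500 + 0.9·0.1500 + 0.5·0.7000; P(supplier A) ≈ 0.1983, P(supplier B) ≈ 0.2231, P(supplier C) ≈ 0.5785
After 'flag': normaliser = 0.8·0.1983 + 0.9·0.2231 + 0.5·0.5785; P(supplier A) ≈ 0.2446, P(supplier B) ≈ 0.3096, P(supplier C) ≈ 0.4459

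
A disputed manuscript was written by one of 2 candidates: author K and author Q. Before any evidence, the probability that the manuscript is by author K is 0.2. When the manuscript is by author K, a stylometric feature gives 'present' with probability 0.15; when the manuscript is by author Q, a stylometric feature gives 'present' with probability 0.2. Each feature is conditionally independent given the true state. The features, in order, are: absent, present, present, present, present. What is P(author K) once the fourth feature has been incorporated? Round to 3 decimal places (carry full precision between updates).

0.101

After 'absent': P(author K) = 0.85·0.2000 / (0.85·0.2000 + 0.8·0.8000) ≈ 0.2099
After 'present': P(author K) = 0.15·0.2099 / (0.15·0.2099 + 0.2·0.7901) ≈ 0.1661
After 'present': P(author K) = 0.15·0.1661 / (0.15·0.1661 + 0.2·0.8339) ≈ 0.1300
After 'present': P(author K) = 0.15·0.1300 / (0.15·0.1300 + 0.2·0.8700) ≈ 0.1008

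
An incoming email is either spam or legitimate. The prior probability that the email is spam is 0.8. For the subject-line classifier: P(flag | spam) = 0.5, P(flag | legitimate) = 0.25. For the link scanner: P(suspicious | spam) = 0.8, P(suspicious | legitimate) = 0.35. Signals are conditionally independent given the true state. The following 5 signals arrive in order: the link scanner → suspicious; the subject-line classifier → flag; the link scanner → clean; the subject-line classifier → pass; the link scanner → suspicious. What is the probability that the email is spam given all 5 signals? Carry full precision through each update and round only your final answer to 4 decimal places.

0.8955

After the link scanner='suspicious': P(spam) = 0.8·0.8000 / (0.8·0.8000 + 0.35·0.2000) ≈ 0.9014
After the subject-line classifier='flag': P(spam) = 0.5·0.9014 / (0.5·0.9014 + 0.25·0.0986) ≈ 0.9481
After the link scanner='clean': P(spam) = 0.2·0.9481 / (0.2·0.9481 + 0.65·0.0519) ≈ 0.8491
After the subject-line classifier='pass': P(spam) = 0.5·0.8491 / (0.5·0.8491 + 0.75·0.1509) ≈ 0.7895
After the link scanner='suspicious': P(spam) = 0.8·0.7895 / (0.8·0.7895 + 0.35·0.2105) ≈ 0.8955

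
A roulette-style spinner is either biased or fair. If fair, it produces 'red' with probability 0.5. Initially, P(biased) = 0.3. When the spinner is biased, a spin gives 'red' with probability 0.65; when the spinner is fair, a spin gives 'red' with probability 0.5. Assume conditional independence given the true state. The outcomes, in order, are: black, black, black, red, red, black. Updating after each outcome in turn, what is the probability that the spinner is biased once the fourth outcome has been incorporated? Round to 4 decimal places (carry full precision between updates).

0.1604

Each posterior becomes the prior for the next update.
After 'black': P(biased) = 0.35·0.3000 / (0.35·0.3000 + 0.5·0.7000) ≈ 0.2308
After 'black': P(biased) = 0.35·0.2308 / (0.35·0.2308 + 0.5·0.7692) ≈ 0.1736
After 'black': P(biased) = 0.35·0.1736 / (0.35·0.1736 + 0.5·0.8264) ≈ 0.1282
After 'red': P(biased) = 0.65·0.1282 / (0.65·0.1282 + 0.5·0.8718) ≈ 0.1604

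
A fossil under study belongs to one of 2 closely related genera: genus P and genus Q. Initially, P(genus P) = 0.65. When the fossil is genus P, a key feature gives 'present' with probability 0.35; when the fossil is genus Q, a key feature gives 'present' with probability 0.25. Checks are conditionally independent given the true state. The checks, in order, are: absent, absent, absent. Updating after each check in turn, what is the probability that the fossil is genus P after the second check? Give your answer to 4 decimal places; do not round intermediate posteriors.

Each posterior becomes the prior for the next update.
After 'absent': P(genus P) = 0.65·0.6500 / (0.65·0.6500 + 0.75·0.3500) ≈ 0.6168
After 'absent': P(genus P) = 0.65·0.6168 / (0.65·0.6168 + 0.75·0.3832) ≈ 0.5824

0.5824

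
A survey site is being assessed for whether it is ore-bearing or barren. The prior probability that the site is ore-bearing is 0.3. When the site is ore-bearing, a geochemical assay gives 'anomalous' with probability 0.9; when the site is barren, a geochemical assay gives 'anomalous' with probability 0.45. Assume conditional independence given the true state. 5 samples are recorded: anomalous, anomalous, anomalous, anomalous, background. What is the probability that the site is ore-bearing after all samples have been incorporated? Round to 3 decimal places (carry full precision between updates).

0.555

After 'anomalous': P(ore) = 0.9·0.3000 / (0.9·0.3000 + 0.45·0.7000) ≈ 0.4615
After 'anomalous': P(ore) = 0.9·0.4615 / (0.9·0.4615 + 0.45·0.5385) ≈ 0.6316
After 'anomalous': P(ore) = 0.9·0.6316 / (0.9·0.6316 + 0.45·0.3684) ≈ 0.7742
After 'anomalous': P(ore) = 0.9·0.7742 / (0.9·0.7742 + 0.45·0.2258) ≈ 0.8727
After 'background': P(ore) = 0.1·0.8727 / (0.1·0.8727 + 0.55·0.1273) ≈ 0.5549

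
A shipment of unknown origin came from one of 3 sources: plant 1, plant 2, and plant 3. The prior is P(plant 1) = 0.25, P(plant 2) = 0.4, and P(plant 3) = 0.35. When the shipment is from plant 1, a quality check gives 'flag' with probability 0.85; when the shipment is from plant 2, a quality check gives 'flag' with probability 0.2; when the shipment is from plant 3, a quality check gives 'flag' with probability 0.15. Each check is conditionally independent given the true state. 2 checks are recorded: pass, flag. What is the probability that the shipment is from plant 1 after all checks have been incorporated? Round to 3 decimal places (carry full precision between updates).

0.227

After 'pass': normaliser = 0.15·0.2500 + 0.8·0.4000 + 0.85·0.3500; P(plant 1) ≈ 0.0573, P(plant 2) ≈ 0.4885, P(plant 3) ≈ 0.4542
After 'flag': normaliser = 0.85·0.0573 + 0.2·0.4885 + 0.15·0.4542; P(plant 1) ≈ 0.2269, P(plant 2) ≈ 0.4555, P(plant 3) ≈ 0.3176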